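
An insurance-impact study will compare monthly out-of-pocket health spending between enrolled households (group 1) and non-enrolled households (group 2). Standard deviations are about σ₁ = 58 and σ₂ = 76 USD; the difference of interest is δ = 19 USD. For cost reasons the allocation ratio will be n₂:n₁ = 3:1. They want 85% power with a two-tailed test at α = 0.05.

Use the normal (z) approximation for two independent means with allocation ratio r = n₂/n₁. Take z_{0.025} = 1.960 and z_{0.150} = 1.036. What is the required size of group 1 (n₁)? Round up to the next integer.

n₁ = (z_{α/2} + z_β)² · (σ₁² + σ₂²/r) / δ²
   = (1.960 + 1.036)² · (58² + 76²/3) / 19²
   = 8.9760 · (3364 + 1925.3) / 361
   = 8.9760 · 5289.3 / 361
   = 131.52
Round up → n₁ = 132; n₂ = r·n₁ = 3 × 132 = 396.

n₁ = 132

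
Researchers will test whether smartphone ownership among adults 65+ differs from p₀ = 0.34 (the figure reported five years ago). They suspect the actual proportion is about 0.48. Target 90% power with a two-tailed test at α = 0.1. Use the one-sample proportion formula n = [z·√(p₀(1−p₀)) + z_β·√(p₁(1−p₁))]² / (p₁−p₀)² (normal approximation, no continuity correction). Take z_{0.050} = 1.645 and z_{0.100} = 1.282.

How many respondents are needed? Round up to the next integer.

n = [z_{α/2}·√(p₀q₀) + z_β·√(p₁q₁)]² / (p₁ − p₀)²
  = [1.645·√(0.34·0.66) + 1.282·√(0.48·0.52)]² / (0.14)²
  = [1.645·0.4737 + 1.282·0.4996]² / 0.0196
  = [1.4197]² / 0.0196
  = 102.84
Round up → n = 103.

n = 103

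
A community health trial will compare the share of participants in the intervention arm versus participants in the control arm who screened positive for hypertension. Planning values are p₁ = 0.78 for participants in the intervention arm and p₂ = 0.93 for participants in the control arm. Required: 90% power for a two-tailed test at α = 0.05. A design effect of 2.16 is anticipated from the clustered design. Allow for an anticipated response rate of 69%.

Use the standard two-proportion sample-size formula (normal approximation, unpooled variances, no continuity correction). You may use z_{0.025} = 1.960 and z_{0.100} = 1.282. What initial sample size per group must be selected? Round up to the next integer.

n = (z_{α/2} + z_β)² · [p₁(1−p₁) + p₂(1−p₂)] / (p₁ − p₂)²
  = (1.960 + 1.282)² · (0.78·0.22 + 0.93·0.07) / (-0.15)²
  = (3.242)² · (0.1716 + 0.0651) / 0.0225
  = 10.5106 · 0.2367 / 0.0225
  = 110.57
Design effect: 2.16 × 110.57 = 238.83.
Adjust for 69% response: 238.83 / 0.69 = 346.14.
Round up → n = 347 per group.

n = 347 per group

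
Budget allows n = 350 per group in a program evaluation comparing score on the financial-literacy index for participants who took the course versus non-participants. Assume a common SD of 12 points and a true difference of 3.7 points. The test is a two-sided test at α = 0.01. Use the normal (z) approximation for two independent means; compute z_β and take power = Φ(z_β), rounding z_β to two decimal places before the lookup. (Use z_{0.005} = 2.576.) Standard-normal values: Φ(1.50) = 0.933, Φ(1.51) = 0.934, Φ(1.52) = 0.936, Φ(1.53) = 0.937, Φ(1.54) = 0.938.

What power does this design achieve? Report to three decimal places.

z_β = δ·√(n/(σ₁²+σ₂²)) − z_{α/2}
    = 3.7 · √(350/288) − 2.576
    = 3.7 · 1.10240 − 2.576
    = 4.0789 − 2.576 = 1.5029 → 1.50
Power = Φ(1.50) = 0.933.

Power ≈ 0.933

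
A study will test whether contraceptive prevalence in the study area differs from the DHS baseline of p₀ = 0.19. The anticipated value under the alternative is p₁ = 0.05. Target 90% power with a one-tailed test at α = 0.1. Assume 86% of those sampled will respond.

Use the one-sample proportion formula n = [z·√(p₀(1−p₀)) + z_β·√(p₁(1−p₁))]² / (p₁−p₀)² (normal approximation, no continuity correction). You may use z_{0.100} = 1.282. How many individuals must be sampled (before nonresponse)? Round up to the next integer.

n = 37

n = [z_α·√(p₀q₀) + z_β·√(p₁q₁)]² / (p₁ − p₀)²
  = [1.282·√(0.19·0.81) + 1.282·√(0.05·0.95)]² / (-0.14)²
  = [1.282·0.3923 + 1.282·0.2179]² / 0.0196
  = [0.7823]² / 0.0196
  = 31.23
Adjust for 86% response: 31.23 / 0.86 = 36.31.
Round up → n = 37.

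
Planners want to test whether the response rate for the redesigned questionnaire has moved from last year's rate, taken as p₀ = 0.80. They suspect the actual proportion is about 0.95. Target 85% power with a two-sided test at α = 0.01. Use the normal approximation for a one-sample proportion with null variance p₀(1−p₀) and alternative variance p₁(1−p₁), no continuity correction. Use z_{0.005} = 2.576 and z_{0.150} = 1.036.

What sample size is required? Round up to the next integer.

n = 71

n = [z_{α/2}·√(p₀q₀) + z_β·√(p₁q₁)]² / (p₁ − p₀)²
  = [2.576·√(0.80·0.20) + 1.036·√(0.95·0.05)]² / (0.15)²
  = [2.576·0.4000 + 1.036·0.2179]² / 0.0225
  = [1.2562]² / 0.0225
  = 70.13
Round up → n = 71.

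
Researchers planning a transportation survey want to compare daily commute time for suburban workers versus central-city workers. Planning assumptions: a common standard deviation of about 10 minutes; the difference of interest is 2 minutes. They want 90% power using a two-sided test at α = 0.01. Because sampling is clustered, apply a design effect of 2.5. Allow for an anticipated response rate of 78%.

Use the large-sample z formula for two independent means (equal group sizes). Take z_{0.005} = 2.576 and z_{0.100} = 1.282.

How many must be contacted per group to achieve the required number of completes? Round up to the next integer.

n = (z_{α/2} + z_β)² · (σ₁² + σ₂²) / δ²
  = (2.576 + 1.282)² · (2·10² = 200) / 2²
  = 14.8842 · 200 / 4
  = 744.21
Design effect: 2.5 × 744.21 = 1860.52.
Adjust for 78% response: 1860.52 / 0.78 = 2385.28.
Round up → n = 2386 per group.

n = 2386 per group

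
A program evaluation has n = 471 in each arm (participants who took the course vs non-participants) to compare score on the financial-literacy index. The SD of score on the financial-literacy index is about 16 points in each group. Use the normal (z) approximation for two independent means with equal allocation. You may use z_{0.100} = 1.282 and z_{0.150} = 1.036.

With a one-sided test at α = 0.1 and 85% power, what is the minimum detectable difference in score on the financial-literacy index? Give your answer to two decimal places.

Minimum detectable difference ≈ 2.42 points

δ = (z_α + z_β) · √((σ₁²+σ₂²)/n)
  = (1.282 + 1.036) · √(512/471)
  = 2.318 · √1.087
  = 2.318 · 1.0426
  = 2.4168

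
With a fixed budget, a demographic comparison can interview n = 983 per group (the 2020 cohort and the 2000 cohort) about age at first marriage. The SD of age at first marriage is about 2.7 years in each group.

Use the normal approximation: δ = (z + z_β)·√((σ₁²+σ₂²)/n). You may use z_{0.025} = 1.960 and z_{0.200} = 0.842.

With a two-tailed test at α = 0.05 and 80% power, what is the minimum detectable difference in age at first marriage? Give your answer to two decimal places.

δ = (z_{α/2} + z_β) · √((σ₁²+σ₂²)/n)
  = (1.960 + 0.842) · √(14.58/983)
  = 2.802 · √0.01483
  = 2.802 · 0.1218
  = 0.3412

Minimum detectable difference ≈ 0.34 years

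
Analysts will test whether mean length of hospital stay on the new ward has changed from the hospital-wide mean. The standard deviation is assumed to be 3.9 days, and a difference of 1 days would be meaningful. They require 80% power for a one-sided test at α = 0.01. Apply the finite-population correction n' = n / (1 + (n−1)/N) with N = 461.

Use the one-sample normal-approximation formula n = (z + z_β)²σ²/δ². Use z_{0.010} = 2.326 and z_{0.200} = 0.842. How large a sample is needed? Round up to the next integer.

n = (z_α + z_β)² · σ² / δ²
  = (2.326 + 0.842)² · 3.9² / 1²
  = 10.0362 · 15.21 / 1
  = 152.65
Finite-population correction (N = 461): 152.65 / (1 + (152.65 − 1)/461) = 114.86.
Round up → n = 115.

n = 115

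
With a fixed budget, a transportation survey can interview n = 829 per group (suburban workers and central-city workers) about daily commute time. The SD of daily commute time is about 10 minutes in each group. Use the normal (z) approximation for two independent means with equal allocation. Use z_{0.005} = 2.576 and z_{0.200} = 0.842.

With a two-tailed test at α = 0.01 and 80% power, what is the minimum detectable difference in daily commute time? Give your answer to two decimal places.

δ = (z_{α/2} + z_β) · √((σ₁²+σ₂²)/n)
  = (2.576 + 0.842) · √(200/829)
  = 3.418 · √0.24125
  = 3.418 · 0.4912
  = 1.6788

Minimum detectable difference ≈ 1.68 minutes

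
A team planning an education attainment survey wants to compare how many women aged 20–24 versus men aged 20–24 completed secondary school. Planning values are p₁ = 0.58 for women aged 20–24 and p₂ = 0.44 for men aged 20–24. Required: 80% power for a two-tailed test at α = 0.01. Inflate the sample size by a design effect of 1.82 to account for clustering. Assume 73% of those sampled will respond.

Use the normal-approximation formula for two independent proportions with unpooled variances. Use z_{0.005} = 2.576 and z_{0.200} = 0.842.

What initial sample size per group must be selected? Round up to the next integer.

n = 729 per group

n = (z_{α/2} + z_β)² · [p₁(1−p₁) + p₂(1−p₂)] / (p₁ − p₂)²
  = (2.576 + 0.842)² · (0.58·0.42 + 0.44·0.56) / (0.14)²
  = (3.418)² · (0.2436 + 0.2464) / 0.0196
  = 11.6827 · 0.4900 / 0.0196
  = 292.07
Design effect: 1.82 × 292.07 = 531.56.
Adjust for 73% response: 531.56 / 0.73 = 728.17.
Round up → n = 729 per group.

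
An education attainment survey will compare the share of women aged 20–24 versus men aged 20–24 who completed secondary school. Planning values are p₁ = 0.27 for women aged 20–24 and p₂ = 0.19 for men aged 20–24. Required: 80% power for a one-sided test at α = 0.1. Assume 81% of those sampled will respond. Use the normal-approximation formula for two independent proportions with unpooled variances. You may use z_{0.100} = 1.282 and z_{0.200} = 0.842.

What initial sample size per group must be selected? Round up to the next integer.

n = (z_α + z_β)² · [p₁(1−p₁) + p₂(1−p₂)] / (p₁ − p₂)²
  = (1.282 + 0.842)² · (0.27·0.73 + 0.19·0.81) / (0.08)²
  = (2.124)² · (0.1971 + 0.1539) / 0.0064
  = 4.5114 · 0.3510 / 0.0064
  = 247.42
Adjust for 81% response: 247.42 / 0.81 = 305.46.
Round up → n = 306 per group.

n = 306 per group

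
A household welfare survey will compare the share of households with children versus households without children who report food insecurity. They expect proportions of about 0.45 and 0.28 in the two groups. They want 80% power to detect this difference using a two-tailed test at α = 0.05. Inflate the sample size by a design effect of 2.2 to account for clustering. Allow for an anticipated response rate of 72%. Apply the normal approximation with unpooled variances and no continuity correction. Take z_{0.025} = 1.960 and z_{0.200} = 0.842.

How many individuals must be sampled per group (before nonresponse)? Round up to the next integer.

n = (z_{α/2} + z_β)² · [p₁(1−p₁) + p₂(1−p₂)] / (p₁ − p₂)²
  = (1.960 + 0.842)² · (0.45·0.55 + 0.28·0.72) / (0.17)²
  = (2.802)² · (0.2475 + 0.2016) / 0.0289
  = 7.8512 · 0.4491 / 0.0289
  = 122.01
Design effect: 2.2 × 122.01 = 268.41.
Adjust for 72% response: 268.41 / 0.72 = 372.80.
Round up → n = 373 per group.

n = 373 per group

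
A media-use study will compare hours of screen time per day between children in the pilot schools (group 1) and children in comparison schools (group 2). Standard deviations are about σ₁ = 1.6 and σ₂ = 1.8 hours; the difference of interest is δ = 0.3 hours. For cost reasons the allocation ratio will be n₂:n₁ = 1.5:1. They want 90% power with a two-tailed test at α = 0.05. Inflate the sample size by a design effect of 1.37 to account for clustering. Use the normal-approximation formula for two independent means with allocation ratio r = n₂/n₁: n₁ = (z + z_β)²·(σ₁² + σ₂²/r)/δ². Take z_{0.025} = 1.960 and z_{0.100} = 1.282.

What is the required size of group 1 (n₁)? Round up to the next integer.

n₁ = 756

n₁ = (z_{α/2} + z_β)² · (σ₁² + σ₂²/r) / δ²
   = (1.960 + 1.282)² · (1.6² + 1.8²/1.5) / 0.3²
   = 10.5106 · (2.56 + 2.16) / 0.09
   = 10.5106 · 4.72 / 0.09
   = 551.22
Design effect: 1.37 × 551.22 = 755.17.
Round up → n₁ = 756; n₂ = r·n₁ = 1.5 × 756 = 1134.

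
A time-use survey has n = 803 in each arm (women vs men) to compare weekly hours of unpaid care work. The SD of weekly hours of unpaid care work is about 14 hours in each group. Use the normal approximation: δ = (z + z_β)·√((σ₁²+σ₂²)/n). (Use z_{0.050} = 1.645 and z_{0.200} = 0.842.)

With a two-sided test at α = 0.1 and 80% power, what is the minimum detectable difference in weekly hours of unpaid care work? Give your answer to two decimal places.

δ = (z_{α/2} + z_β) · √((σ₁²+σ₂²)/n)
  = (1.645 + 0.842) · √(392/803)
  = 2.487 · √0.48817
  = 2.487 · 0.6987
  = 1.7376

Minimum detectable difference ≈ 1.74 hours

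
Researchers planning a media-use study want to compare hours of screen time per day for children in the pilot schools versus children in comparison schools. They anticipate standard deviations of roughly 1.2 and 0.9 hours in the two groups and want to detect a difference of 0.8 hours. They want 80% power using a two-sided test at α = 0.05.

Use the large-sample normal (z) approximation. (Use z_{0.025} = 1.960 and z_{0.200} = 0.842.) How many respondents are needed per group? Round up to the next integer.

n = (z_{α/2} + z_β)² · (σ₁² + σ₂²) / δ²
  = (1.960 + 0.842)² · (1.2² + 0.9² = 2.25) / 0.8²
  = 7.8512 · 2.25 / 0.64
  = 27.60
Round up → n = 28 per group.

n = 28 per group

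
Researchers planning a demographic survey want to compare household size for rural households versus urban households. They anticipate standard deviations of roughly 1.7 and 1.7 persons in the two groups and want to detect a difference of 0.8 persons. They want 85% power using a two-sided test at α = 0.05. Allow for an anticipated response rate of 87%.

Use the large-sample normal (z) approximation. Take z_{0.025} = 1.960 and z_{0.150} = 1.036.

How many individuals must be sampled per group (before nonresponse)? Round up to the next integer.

n = (z_{α/2} + z_β)² · (σ₁² + σ₂²) / δ²
  = (1.960 + 1.036)² · (1.7² + 1.7² = 5.78) / 0.8²
  = 8.9760 · 5.78 / 0.64
  = 81.06
Adjust for 87% response: 81.06 / 0.87 = 93.18.
Round up → n = 94 per group.

n = 94 per group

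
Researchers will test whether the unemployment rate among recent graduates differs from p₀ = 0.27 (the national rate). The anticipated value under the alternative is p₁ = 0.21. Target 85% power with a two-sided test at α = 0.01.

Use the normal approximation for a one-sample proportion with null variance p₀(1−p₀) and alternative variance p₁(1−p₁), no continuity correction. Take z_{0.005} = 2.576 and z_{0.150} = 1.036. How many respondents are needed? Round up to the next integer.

n = 681

n = [z_{α/2}·√(p₀q₀) + z_β·√(p₁q₁)]² / (p₁ − p₀)²
  = [2.576·√(0.27·0.73) + 1.036·√(0.21·0.79)]² / (-0.06)²
  = [2.576·0.4440 + 1.036·0.4073]² / 0.0036
  = [1.5656]² / 0.0036
  = 680.87
Round up → n = 681.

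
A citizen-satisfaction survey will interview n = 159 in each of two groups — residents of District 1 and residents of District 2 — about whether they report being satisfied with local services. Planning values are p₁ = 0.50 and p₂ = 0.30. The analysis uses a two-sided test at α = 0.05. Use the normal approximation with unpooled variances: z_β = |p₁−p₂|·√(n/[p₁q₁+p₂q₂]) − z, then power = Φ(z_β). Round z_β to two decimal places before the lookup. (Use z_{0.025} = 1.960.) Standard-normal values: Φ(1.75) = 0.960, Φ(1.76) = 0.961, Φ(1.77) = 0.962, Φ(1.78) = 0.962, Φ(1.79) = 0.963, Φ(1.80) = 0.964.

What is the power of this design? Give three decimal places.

Power ≈ 0.961

z_β = |p₁−p₂|·√(n/[p₁q₁+p₂q₂]) − z_{α/2}
    = 0.20 · √(159/0.4600) − 1.960
    = 0.20 · 18.5917 − 1.960
    = 3.7183 − 1.960 = 1.7583 → 1.76
Power = Φ(1.76) = 0.961.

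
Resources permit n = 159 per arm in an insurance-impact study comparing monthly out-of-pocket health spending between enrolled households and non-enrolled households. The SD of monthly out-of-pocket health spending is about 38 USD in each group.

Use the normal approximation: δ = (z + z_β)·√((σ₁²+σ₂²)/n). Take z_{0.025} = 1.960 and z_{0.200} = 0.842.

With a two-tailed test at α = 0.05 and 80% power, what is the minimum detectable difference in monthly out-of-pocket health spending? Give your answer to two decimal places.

δ = (z_{α/2} + z_β) · √((σ₁²+σ₂²)/n)
  = (1.960 + 0.842) · √(2888/159)
  = 2.802 · √18.1635
  = 2.802 · 4.2619
  = 11.9418

Minimum detectable difference ≈ 11.94 USD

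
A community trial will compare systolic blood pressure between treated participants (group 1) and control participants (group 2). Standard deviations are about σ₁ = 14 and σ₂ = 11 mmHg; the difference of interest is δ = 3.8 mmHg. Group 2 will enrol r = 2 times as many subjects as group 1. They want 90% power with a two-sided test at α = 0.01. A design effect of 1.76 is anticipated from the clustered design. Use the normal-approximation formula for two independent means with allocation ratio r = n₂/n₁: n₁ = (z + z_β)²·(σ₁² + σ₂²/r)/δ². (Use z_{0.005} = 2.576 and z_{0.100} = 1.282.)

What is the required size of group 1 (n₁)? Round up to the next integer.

n₁ = (z_{α/2} + z_β)² · (σ₁² + σ₂²/r) / δ²
   = (2.576 + 1.282)² · (14² + 11²/2) / 3.8²
   = 14.8842 · (196 + 60.5) / 14.44
   = 14.8842 · 256.5 / 14.44
   = 264.39
Design effect: 1.76 × 264.39 = 465.33.
Round up → n₁ = 466; n₂ = r·n₁ = 2 × 466 = 932.

n₁ = 466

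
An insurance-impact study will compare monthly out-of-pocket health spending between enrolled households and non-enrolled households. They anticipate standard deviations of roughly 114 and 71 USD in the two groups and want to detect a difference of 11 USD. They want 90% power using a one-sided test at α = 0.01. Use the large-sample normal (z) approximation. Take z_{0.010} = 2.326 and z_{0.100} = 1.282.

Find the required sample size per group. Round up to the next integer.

n = (z_α + z_β)² · (σ₁² + σ₂²) / δ²
  = (2.326 + 1.282)² · (114² + 71² = 18037) / 11²
  = 13.0177 · 18037 / 121
  = 1940.49
Round up → n = 1941 per group.

n = 1941 per group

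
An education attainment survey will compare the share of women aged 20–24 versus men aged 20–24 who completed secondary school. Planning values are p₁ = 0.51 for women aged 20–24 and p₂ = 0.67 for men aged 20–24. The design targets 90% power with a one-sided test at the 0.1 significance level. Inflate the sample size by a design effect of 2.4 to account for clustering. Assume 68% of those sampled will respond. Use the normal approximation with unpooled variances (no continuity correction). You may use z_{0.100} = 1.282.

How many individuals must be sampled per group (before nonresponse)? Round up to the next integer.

n = (z_α + z_β)² · [p₁(1−p₁) + p₂(1−p₂)] / (p₁ − p₂)²
  = (1.282 + 1.282)² · (0.51·0.49 + 0.67·0.33) / (-0.16)²
  = (2.564)² · (0.2499 + 0.2211) / 0.0256
  = 6.5741 · 0.4710 / 0.0256
  = 120.95
Design effect: 2.4 × 120.95 = 290.29.
Adjust for 68% response: 290.29 / 0.68 = 426.89.
Round up → n = 427 per group.

n = 427 per group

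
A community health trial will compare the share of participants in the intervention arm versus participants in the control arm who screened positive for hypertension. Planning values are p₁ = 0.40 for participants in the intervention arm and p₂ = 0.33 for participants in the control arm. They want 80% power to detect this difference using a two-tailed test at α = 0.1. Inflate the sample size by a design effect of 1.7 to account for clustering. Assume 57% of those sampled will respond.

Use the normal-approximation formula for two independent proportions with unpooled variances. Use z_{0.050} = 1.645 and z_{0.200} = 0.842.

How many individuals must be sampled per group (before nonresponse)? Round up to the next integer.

n = 1736 per group

n = (z_{α/2} + z_β)² · [p₁(1−p₁) + p₂(1−p₂)] / (p₁ − p₂)²
  = (1.645 + 0.842)² · (0.40·0.60 + 0.33·0.67) / (0.07)²
  = (2.487)² · (0.2400 + 0.2211) / 0.0049
  = 6.1852 · 0.4611 / 0.0049
  = 582.04
Design effect: 1.7 × 582.04 = 989.46.
Adjust for 57% response: 989.46 / 0.57 = 1735.90.
Round up → n = 1736 per group.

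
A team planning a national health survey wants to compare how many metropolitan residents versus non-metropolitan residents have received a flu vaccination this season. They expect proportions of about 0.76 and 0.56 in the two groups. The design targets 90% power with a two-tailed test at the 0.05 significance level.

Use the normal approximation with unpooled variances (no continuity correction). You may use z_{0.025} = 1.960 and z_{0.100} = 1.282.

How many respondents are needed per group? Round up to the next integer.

n = (z_{α/2} + z_β)² · [p₁(1−p₁) + p₂(1−p₂)] / (p₁ − p₂)²
  = (1.960 + 1.282)² · (0.76·0.24 + 0.56·0.44) / (0.20)²
  = (3.242)² · (0.1824 + 0.2464) / 0.0400
  = 10.5106 · 0.4288 / 0.0400
  = 112.67
Round up → n = 113 per group.

n = 113 per group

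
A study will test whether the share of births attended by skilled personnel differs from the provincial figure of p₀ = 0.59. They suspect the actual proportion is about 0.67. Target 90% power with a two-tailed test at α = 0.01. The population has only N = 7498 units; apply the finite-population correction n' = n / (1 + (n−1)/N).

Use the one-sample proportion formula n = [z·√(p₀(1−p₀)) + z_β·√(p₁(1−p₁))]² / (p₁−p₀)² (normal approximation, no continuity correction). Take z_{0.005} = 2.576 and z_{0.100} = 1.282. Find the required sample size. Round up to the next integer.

n = 510

n = [z_{α/2}·√(p₀q₀) + z_β·√(p₁q₁)]² / (p₁ − p₀)²
  = [2.576·√(0.59·0.41) + 1.282·√(0.67·0.33)]² / (0.08)²
  = [2.576·0.4918 + 1.282·0.4702]² / 0.0064
  = [1.8698]² / 0.0064
  = 546.26
Finite-population correction (N = 7498): 546.26 / (1 + (546.26 − 1)/7498) = 509.23.
Round up → n = 510.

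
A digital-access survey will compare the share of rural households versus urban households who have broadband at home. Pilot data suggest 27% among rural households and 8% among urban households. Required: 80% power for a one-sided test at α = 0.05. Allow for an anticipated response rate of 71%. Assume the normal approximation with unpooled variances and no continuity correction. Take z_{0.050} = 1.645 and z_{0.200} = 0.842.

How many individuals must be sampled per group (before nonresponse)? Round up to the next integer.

n = (z_α + z_β)² · [p₁(1−p₁) + p₂(1−p₂)] / (p₁ − p₂)²
  = (1.645 + 0.842)² · (0.27·0.73 + 0.08·0.92) / (0.19)²
  = (2.487)² · (0.1971 + 0.0736) / 0.0361
  = 6.1852 · 0.2707 / 0.0361
  = 46.38
Adjust for 71% response: 46.38 / 0.71 = 65.32.
Round up → n = 66 per group.

n = 66 per group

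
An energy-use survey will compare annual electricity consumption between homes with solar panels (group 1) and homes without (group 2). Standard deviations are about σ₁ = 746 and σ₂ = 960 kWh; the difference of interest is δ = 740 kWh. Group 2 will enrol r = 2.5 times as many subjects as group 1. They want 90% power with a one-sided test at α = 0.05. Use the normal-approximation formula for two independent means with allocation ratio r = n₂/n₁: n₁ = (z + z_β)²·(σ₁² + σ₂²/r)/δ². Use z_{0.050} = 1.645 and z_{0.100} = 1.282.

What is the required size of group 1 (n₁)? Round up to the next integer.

n₁ = (z_α + z_β)² · (σ₁² + σ₂²/r) / δ²
   = (1.645 + 1.282)² · (746² + 960²/2.5) / 740²
   = 8.5673 · (556516 + 368640) / 547600
   = 8.5673 · 925156 / 547600
   = 14.47
Round up → n₁ = 15; n₂ = r·n₁ = 2.5 × 15 = 38.

n₁ = 15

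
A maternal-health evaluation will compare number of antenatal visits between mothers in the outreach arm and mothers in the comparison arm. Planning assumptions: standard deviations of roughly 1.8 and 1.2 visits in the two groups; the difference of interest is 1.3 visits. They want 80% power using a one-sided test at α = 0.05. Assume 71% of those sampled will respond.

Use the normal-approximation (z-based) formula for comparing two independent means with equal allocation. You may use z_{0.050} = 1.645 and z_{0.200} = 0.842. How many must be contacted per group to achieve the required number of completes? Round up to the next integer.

n = (z_α + z_β)² · (σ₁² + σ₂²) / δ²
  = (1.645 + 0.842)² · (1.8² + 1.2² = 4.68) / 1.3²
  = 6.1852 · 4.68 / 1.69
  = 17.13
Adjust for 71% response: 17.13 / 0.71 = 24.12.
Round up → n = 25 per group.

n = 25 per group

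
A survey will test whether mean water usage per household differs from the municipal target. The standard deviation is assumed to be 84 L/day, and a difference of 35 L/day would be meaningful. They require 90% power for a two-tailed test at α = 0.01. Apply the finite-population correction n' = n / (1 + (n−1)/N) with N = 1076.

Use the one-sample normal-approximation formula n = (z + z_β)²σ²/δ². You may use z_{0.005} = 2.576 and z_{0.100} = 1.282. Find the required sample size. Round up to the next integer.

n = 80

n = (z_{α/2} + z_β)² · σ² / δ²
  = (2.576 + 1.282)² · 84² / 35²
  = 14.8842 · 7056 / 1225
  = 85.73
Finite-population correction (N = 1076): 85.73 / (1 + (85.73 − 1)/1076) = 79.47.
Round up → n = 80.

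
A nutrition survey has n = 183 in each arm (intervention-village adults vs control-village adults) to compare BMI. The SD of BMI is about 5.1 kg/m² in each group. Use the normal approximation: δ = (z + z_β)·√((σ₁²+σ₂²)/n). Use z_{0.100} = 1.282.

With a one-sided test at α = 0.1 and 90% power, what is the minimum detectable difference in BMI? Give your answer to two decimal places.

Minimum detectable difference ≈ 1.37 kg/m²

δ = (z_α + z_β) · √((σ₁²+σ₂²)/n)
  = (1.282 + 1.282) · √(52.02/183)
  = 2.564 · √0.28426
  = 2.564 · 0.5332
  = 1.3670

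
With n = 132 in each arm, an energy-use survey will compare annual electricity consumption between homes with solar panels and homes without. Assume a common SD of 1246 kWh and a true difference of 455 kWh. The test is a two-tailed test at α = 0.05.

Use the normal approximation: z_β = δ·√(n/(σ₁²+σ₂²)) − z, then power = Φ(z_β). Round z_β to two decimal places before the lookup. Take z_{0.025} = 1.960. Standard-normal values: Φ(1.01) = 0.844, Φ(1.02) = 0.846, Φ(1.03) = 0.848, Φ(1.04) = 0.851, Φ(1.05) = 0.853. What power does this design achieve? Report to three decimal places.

z_β = δ·√(n/(σ₁²+σ₂²)) − z_{α/2}
    = 455 · √(132/3105032) − 1.960
    = 455 · 0.00652 − 1.960
    = 2.9666 − 1.960 = 1.0066 → 1.01
Power = Φ(1.01) = 0.844.

Power ≈ 0.844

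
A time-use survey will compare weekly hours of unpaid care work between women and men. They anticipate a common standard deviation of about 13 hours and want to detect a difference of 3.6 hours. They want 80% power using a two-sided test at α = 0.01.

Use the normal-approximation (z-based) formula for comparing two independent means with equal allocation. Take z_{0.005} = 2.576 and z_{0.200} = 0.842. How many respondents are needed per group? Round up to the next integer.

n = 305 per group

n = (z_{α/2} + z_β)² · (σ₁² + σ₂²) / δ²
  = (2.576 + 0.842)² · (2·13² = 338) / 3.6²
  = 11.6827 · 338 / 12.96
  = 304.69
Round up → n = 305 per group.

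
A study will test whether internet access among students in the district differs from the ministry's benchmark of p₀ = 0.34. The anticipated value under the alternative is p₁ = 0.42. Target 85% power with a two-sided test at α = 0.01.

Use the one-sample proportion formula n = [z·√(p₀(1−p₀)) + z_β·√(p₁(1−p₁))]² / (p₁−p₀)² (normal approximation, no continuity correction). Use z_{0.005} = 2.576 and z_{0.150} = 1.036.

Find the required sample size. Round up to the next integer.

n = 469

n = [z_{α/2}·√(p₀q₀) + z_β·√(p₁q₁)]² / (p₁ − p₀)²
  = [2.576·√(0.34·0.66) + 1.036·√(0.42·0.58)]² / (0.08)²
  = [2.576·0.4737 + 1.036·0.4936]² / 0.0064
  = [1.7316]² / 0.0064
  = 468.51
Round up → n = 469.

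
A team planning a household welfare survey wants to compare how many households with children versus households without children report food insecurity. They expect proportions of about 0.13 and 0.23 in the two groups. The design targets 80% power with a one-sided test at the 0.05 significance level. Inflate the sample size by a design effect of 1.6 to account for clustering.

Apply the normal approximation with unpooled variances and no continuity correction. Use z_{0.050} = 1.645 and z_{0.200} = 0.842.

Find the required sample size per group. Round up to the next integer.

n = (z_α + z_β)² · [p₁(1−p₁) + p₂(1−p₂)] / (p₁ − p₂)²
  = (1.645 + 0.842)² · (0.13·0.87 + 0.23·0.77) / (-0.10)²
  = (2.487)² · (0.1131 + 0.1771) / 0.0100
  = 6.1852 · 0.2902 / 0.0100
  = 179.49
Design effect: 1.6 × 179.49 = 287.19.
Round up → n = 288 per group.

n = 288 per group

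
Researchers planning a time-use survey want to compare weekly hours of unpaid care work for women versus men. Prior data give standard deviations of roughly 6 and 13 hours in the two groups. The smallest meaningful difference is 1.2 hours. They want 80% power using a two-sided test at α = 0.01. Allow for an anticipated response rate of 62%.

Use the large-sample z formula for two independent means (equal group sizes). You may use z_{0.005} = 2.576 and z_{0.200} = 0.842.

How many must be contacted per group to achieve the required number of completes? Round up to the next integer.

n = (z_{α/2} + z_β)² · (σ₁² + σ₂²) / δ²
  = (2.576 + 0.842)² · (6² + 13² = 205) / 1.2²
  = 11.6827 · 205 / 1.44
  = 1663.17
Adjust for 62% response: 1663.17 / 0.62 = 2682.53.
Round up → n = 2683 per group.

n = 2683 per group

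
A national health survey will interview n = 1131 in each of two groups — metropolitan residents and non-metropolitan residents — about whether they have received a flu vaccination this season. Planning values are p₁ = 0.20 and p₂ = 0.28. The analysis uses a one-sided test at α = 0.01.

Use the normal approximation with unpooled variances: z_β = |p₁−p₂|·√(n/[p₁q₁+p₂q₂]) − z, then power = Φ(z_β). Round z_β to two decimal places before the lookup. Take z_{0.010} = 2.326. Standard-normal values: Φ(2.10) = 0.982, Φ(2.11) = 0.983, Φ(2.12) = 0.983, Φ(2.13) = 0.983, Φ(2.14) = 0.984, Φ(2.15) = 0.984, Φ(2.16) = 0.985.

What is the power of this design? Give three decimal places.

Power ≈ 0.984

z_β = |p₁−p₂|·√(n/[p₁q₁+p₂q₂]) − z_α
    = 0.08 · √(1131/0.3616) − 2.326
    = 0.08 · 55.9264 − 2.326
    = 4.4741 − 2.326 = 2.1481 → 2.15
Power = Φ(2.15) = 0.984.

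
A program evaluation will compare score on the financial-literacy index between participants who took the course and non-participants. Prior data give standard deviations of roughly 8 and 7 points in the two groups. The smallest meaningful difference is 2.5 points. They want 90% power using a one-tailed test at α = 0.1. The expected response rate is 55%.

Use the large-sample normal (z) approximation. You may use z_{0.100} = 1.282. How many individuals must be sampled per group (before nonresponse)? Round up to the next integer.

n = 217 per group

n = (z_α + z_β)² · (σ₁² + σ₂²) / δ²
  = (1.282 + 1.282)² · (8² + 7² = 113) / 2.5²
  = 6.5741 · 113 / 6.25
  = 118.86
Adjust for 55% response: 118.86 / 0.55 = 216.11.
Round up → n = 217 per group.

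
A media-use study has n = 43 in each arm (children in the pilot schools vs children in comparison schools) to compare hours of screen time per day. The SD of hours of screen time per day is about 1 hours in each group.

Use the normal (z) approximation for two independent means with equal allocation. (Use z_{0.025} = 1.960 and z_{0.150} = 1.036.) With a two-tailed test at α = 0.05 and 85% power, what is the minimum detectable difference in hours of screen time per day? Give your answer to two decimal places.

Minimum detectable difference ≈ 0.65 hours

δ = (z_{α/2} + z_β) · √((σ₁²+σ₂²)/n)
  = (1.960 + 1.036) · √(2/43)
  = 2.996 · √0.04651
  = 2.996 · 0.2157
  = 0.6461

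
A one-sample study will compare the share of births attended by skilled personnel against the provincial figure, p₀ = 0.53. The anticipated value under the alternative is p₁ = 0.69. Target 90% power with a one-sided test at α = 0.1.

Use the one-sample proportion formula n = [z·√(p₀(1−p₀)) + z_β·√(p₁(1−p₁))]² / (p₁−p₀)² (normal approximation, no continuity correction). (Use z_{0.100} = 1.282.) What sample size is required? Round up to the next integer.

n = 60

n = [z_α·√(p₀q₀) + z_β·√(p₁q₁)]² / (p₁ − p₀)²
  = [1.282·√(0.53·0.47) + 1.282·√(0.69·0.31)]² / (0.16)²
  = [1.282·0.4991 + 1.282·0.4625]² / 0.0256
  = [1.2328]² / 0.0256
  = 59.36
Round up → n = 60.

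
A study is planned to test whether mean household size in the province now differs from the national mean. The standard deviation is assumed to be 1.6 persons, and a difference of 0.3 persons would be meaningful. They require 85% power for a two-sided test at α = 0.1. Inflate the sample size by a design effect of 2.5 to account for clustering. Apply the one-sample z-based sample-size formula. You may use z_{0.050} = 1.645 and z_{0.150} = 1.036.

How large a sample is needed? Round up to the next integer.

n = 512

n = (z_{α/2} + z_β)² · σ² / δ²
  = (1.645 + 1.036)² · 1.6² / 0.3²
  = 7.1878 · 2.56 / 0.09
  = 204.45
Design effect: 2.5 × 204.45 = 511.13.
Round up → n = 512.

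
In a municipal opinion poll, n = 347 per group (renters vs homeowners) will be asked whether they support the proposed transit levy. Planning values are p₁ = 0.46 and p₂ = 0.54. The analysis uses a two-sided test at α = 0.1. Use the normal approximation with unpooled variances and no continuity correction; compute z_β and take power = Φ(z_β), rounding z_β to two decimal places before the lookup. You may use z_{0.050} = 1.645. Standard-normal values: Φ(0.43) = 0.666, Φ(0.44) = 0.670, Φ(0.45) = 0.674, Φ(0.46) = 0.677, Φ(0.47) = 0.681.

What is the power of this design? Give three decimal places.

Power ≈ 0.681

z_β = |p₁−p₂|·√(n/[p₁q₁+p₂q₂]) − z_{α/2}
    = 0.08 · √(347/0.4968) − 1.645
    = 0.08 · 26.4286 − 1.645
    = 2.1143 − 1.645 = 0.4693 → 0.47
Power = Φ(0.47) = 0.681.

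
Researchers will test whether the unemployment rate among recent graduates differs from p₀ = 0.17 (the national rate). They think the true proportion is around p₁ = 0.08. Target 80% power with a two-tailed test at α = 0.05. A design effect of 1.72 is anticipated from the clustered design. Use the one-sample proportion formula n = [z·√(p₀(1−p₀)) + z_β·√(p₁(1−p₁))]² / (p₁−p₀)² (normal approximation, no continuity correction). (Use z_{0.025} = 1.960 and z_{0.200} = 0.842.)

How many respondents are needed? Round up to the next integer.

n = 198

n = [z_{α/2}·√(p₀q₀) + z_β·√(p₁q₁)]² / (p₁ − p₀)²
  = [1.960·√(0.17·0.83) + 0.842·√(0.08·0.92)]² / (-0.09)²
  = [1.960·0.3756 + 0.842·0.2713]² / 0.0081
  = [0.9647]² / 0.0081
  = 114.89
Design effect: 1.72 × 114.89 = 197.61.
Round up → n = 198.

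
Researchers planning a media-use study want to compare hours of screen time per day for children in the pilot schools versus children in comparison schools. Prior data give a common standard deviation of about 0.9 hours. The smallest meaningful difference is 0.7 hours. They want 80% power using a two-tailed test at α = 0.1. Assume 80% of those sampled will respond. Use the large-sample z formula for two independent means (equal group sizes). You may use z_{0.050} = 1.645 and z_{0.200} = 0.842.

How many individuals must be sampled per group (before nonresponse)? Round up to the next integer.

n = (z_{α/2} + z_β)² · (σ₁² + σ₂²) / δ²
  = (1.645 + 0.842)² · (2·0.9² = 1.62) / 0.7²
  = 6.1852 · 1.62 / 0.49
  = 20.45
Adjust for 80% response: 20.45 / 0.80 = 25.56.
Round up → n = 26 per group.

n = 26 per group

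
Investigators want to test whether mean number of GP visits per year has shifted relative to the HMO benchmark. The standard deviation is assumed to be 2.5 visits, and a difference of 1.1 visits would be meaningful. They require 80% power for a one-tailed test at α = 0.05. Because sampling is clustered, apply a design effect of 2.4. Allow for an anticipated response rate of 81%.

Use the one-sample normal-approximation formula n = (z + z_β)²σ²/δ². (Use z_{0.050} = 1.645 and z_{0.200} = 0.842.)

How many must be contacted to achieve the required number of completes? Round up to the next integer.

n = 95

n = (z_α + z_β)² · σ² / δ²
  = (1.645 + 0.842)² · 2.5² / 1.1²
  = 6.1852 · 6.25 / 1.21
  = 31.95
Design effect: 2.4 × 31.95 = 76.68.
Adjust for 81% response: 76.68 / 0.81 = 94.66.
Round up → n = 95.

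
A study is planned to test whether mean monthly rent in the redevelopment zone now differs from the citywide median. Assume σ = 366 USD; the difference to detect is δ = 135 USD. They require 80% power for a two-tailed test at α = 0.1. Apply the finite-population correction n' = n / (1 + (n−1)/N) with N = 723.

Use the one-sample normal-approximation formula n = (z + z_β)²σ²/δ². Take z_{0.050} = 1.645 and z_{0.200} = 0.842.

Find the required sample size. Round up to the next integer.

n = (z_{α/2} + z_β)² · σ² / δ²
  = (1.645 + 0.842)² · 366² / 135²
  = 6.1852 · 133956 / 18225
  = 45.46
Finite-population correction (N = 723): 45.46 / (1 + (45.46 − 1)/723) = 42.83.
Round up → n = 43.

n = 43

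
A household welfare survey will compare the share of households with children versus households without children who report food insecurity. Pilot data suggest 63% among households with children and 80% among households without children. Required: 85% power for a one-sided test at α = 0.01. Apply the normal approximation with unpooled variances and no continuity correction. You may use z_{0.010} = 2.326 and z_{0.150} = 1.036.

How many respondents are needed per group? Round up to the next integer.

n = (z_α + z_β)² · [p₁(1−p₁) + p₂(1−p₂)] / (p₁ − p₂)²
  = (2.326 + 1.036)² · (0.63·0.37 + 0.80·0.20) / (-0.17)²
  = (3.362)² · (0.2331 + 0.1600) / 0.0289
  = 11.3030 · 0.3931 / 0.0289
  = 153.74
Round up → n = 154 per group.

n = 154 per group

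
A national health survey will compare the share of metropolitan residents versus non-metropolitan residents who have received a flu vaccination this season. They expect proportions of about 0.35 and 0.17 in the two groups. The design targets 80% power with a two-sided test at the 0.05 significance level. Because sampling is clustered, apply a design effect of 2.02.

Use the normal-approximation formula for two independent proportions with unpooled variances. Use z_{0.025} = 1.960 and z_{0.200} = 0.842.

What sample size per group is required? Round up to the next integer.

n = (z_{α/2} + z_β)² · [p₁(1−p₁) + p₂(1−p₂)] / (p₁ − p₂)²
  = (1.960 + 0.842)² · (0.35·0.65 + 0.17·0.83) / (0.18)²
  = (2.802)² · (0.2275 + 0.1411) / 0.0324
  = 7.8512 · 0.3686 / 0.0324
  = 89.32
Design effect: 2.02 × 89.32 = 180.43.
Round up → n = 181 per group.

n = 181 per group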